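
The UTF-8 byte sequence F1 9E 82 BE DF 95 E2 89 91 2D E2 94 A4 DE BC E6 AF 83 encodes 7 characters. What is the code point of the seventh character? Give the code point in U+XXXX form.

U+6BC3

Offset 0: leading byte 0xF1 = 11110001 → 4-byte char #1 = F1 9E 82 BE.
Offset 4: leading byte 0xDF = 11011111 → 2-byte char #2 = DF 95.
Offset 6: leading byte 0xE2 = 11100010 → 3-byte char #3 = E2 89 91.
Offset 9: leading byte 0x2D = 00101101 → 1-byte char #4 = 2D.
Offset 10: leading byte 0xE2 = 11100010 → 3-byte char #5 = E2 94 A4.
Offset 13: leading byte 0xDE = 11011110 → 2-byte char #6 = DE BC.
Offset 15: leading byte 0xE6 = 11100110 → 3-byte char #7 = E6 AF 83.
Leading byte 0xE6 = 11100110 matches 1110xxxx → 3-byte sequence.
Byte 1: 0xE6 = 11100110, payload 0110 (4 bits).
Byte 2: 0xAF = 10101111 (10xxxxxx ✓), payload 101111.
Byte 3: 0x83 = 10000011 (10xxxxxx ✓), payload 000011.
Concatenate: 0110101111000011 = 0x6BC3 (16 bits → U+6BC3).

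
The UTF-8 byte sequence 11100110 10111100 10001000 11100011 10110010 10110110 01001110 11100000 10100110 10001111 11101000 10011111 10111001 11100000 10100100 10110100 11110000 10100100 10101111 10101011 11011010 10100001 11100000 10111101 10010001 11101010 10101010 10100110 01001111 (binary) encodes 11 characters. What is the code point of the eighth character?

U+06A1

Offset 0: leading byte 0xE6 = 11100110 → 3-byte char #1 = E6 BC 88.
Offset 3: leading byte 0xE3 = 11100011 → 3-byte char #2 = E3 B2 B6.
Offset 6: leading byte 0x4E = 01001110 → 1-byte char #3 = 4E.
Offset 7: leading byte 0xE0 = 11100000 → 3-byte char #4 = E0 A6 8F.
Offset 10: leading byte 0xE8 = 11101000 → 3-byte char #5 = E8 9F B9.
Offset 13: leading byte 0xE0 = 11100000 → 3-byte char #6 = E0 A4 B4.
Offset 16: leading byte 0xF0 = 11110000 → 4-byte char #7 = F0 A4 AF AB.
Offset 20: leading byte 0xDA = 11011010 → 2-byte char #8 = DA A1.
Leading byte 0xDA = 11011010 matches 110xxxxx → 2-byte sequence.
Byte 1: 0xDA = 11011010, payload 11010 (5 bits).
Byte 2: 0xA1 = 10100001 (10xxxxxx ✓), payload 100001.
Concatenate: 11010100001 = 0x6A1 (11 bits → U+06A1).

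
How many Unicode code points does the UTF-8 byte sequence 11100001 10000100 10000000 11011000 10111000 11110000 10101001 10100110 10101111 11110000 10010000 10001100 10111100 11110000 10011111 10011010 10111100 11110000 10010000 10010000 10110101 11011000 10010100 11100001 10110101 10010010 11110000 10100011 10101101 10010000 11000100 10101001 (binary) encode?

10

Byte at offset 0: 0xE1 = 11100001 → 3-byte char (#1). Advance 3.
Byte at offset 3: 0xD8 = 11011000 → 2-byte char (#2). Advance 2.
Byte at offset 5: 0xF0 = 11110000 → 4-byte char (#3). Advance 4.
Byte at offset 9: 0xF0 = 11110000 → 4-byte char (#4). Advance 4.
Byte at offset 13: 0xF0 = 11110000 → 4-byte char (#5). Advance 4.
Byte at offset 17: 0xF0 = 11110000 → 4-byte char (#6). Advance 4.
Byte at offset 21: 0xD8 = 11011000 → 2-byte char (#7). Advance 2.
Byte at offset 23: 0xE1 = 11100001 → 3-byte char (#8). Advance 3.
Byte at offset 26: 0xF0 = 11110000 → 4-byte char (#9). Advance 4.
Byte at offset 30: 0xC4 = 11000100 → 2-byte char (#10). Advance 2.
Reached end at offset 32 after 10 code points.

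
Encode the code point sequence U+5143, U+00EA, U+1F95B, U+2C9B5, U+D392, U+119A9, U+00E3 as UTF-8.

U+5143: 3-byte form → E5 85 83.
U+00EA: 2-byte form → C3 AA.
U+1F95B: 4-byte form → F0 9F A5 9B.
U+2C9B5: 4-byte form → F0 AC A6 B5.
U+D392: 3-byte form → ED 8E 92.
U+119A9: 4-byte form → F0 91 A6 A9.
U+00E3: 2-byte form → C3 A3.
Concatenated (22 bytes): E5 85 83 C3 AA F0 9F A5 9B F0 AC A6 B5 ED 8E 92 F0 91 A6 A9 C3 A3.

E5 85 83 C3 AA F0 9F A5 9B F0 AC A6 B5 ED 8E 92 F0 91 A6 A9 C3 A3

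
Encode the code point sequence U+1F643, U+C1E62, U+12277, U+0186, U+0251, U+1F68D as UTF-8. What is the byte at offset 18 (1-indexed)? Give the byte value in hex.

0x9F

1-indexed offset 18 is 0-indexed offset 17.
U+1F643 → 4-byte form F0 9F 99 83 at offsets 0–3.
U+C1E62 → 4-byte form F3 81 B9 A2 at offsets 4–7.
U+12277 → 4-byte form F0 92 89 B7 at offsets 8–11.
U+0186 → 2-byte form C6 86 at offsets 12–13.
U+0251 → 2-byte form C9 91 at offsets 14–15.
U+1F68D → 4-byte form F0 9F 9A 8D at offsets 16–19.
Offset 17 falls in char 6's range; it's byte 2 of F0 9F 9A 8D = 0x9F.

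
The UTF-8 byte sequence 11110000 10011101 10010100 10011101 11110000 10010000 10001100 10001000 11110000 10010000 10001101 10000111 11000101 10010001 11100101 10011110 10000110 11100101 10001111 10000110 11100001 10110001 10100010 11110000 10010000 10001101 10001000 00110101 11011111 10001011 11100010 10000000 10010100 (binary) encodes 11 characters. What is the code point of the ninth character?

U+0035

Offset 0: leading byte 0xF0 = 11110000 → 4-byte char #1 = F0 9D 94 9D.
Offset 4: leading byte 0xF0 = 11110000 → 4-byte char #2 = F0 90 8C 88.
Offset 8: leading byte 0xF0 = 11110000 → 4-byte char #3 = F0 90 8D 87.
Offset 12: leading byte 0xC5 = 11000101 → 2-byte char #4 = C5 91.
Offset 14: leading byte 0xE5 = 11100101 → 3-byte char #5 = E5 9E 86.
Offset 17: leading byte 0xE5 = 11100101 → 3-byte char #6 = E5 8F 86.
Offset 20: leading byte 0xE1 = 11100001 → 3-byte char #7 = E1 B1 A2.
Offset 23: leading byte 0xF0 = 11110000 → 4-byte char #8 = F0 90 8D 88.
Offset 27: leading byte 0x35 = 00110101 → 1-byte char #9 = 35.
Leading byte 0x35 = 00110101 matches 0xxxxxxx → 1-byte sequence.
Byte 1: 0x35 = 00110101, payload 0110101 (7 bits).
Concatenate: 0110101 = 0x35 (7 bits → U+0035).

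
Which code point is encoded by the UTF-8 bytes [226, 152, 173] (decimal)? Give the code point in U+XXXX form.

Leading byte 0xE2 = 11100010 matches 1110xxxx → 3-byte sequence.
Byte 1: 0xE2 = 11100010, payload 0010 (4 bits).
Byte 2: 0x98 = 10011000 (10xxxxxx ✓), payload 011000.
Byte 3: 0xAD = 10101101 (10xxxxxx ✓), payload 101101.
Concatenate: 0010011000101101 = 0x262D (16 bits → U+262D).

U+262D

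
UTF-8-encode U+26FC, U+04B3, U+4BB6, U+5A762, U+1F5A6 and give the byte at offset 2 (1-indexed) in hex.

0x9B

1-indexed offset 2 is 0-indexed offset 1.
U+26FC → 3-byte form E2 9B BC at offsets 0–2.
Offset 1 falls in char 1's range; it's byte 2 of E2 9B BC = 0x9B.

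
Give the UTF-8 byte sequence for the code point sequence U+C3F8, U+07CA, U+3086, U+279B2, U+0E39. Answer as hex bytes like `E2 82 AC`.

EC 8F B8 DF 8A E3 82 86 F0 A7 A6 B2 E0 B8 B9

U+C3F8: 3-byte form → EC 8F B8.
U+07CA: 2-byte form → DF 8A.
U+3086: 3-byte form → E3 82 86.
U+279B2: 4-byte form → F0 A7 A6 B2.
U+0E39: 3-byte form → E0 B8 B9.
Concatenated (15 bytes): EC 8F B8 DF 8A E3 82 86 F0 A7 A6 B2 E0 B8 B9.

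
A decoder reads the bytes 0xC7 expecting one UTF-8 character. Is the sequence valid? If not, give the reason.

Leading byte 0xC7 = 11000111 → 2-byte form, but only 1 byte is present.

invalid (sequence truncated)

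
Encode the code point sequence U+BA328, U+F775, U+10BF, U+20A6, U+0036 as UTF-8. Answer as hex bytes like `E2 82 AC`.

U+BA328: 4-byte form → F2 BA 8C A8.
U+F775: 3-byte form → EF 9D B5.
U+10BF: 3-byte form → E1 82 BF.
U+20A6: 3-byte form → E2 82 A6.
U+0036: 1-byte form → 36.
Concatenated (14 bytes): F2 BA 8C A8 EF 9D B5 E1 82 BF E2 82 A6 36.

F2 BA 8C A8 EF 9D B5 E1 82 BF E2 82 A6 36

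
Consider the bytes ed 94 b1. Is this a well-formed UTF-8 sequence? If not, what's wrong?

Leading byte 0xED = 11101101 → 3-byte form.
Continuation bytes 0x94=10010100, 0xB1=10110001 all match 10xxxxxx.
Decoded value 0xD531 is ≥ 0x800 (shortest form) and not a surrogate.

valid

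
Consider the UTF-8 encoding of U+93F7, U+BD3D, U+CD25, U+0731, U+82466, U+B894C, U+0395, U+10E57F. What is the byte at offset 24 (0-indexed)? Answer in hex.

U+93F7 → 3-byte form E9 8F B7 at offsets 0–2.
U+BD3D → 3-byte form EB B4 BD at offsets 3–5.
U+CD25 → 3-byte form EC B4 A5 at offsets 6–8.
U+0731 → 2-byte form DC B1 at offsets 9–10.
U+82466 → 4-byte form F2 82 91 A6 at offsets 11–14.
U+B894C → 4-byte form F2 B8 A5 8C at offsets 15–18.
U+0395 → 2-byte form CE 95 at offsets 19–20.
U+10E57F → 4-byte form F4 8E 95 BF at offsets 21–24.
Offset 24 falls in char 8's range; it's byte 4 of F4 8E 95 BF = 0xBF.

0xBF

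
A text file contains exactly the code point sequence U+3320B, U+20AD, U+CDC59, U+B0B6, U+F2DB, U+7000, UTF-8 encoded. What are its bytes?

U+3320B: 4-byte form → F0 B3 88 8B.
U+20AD: 3-byte form → E2 82 AD.
U+CDC59: 4-byte form → F3 8D B1 99.
U+B0B6: 3-byte form → EB 82 B6.
U+F2DB: 3-byte form → EF 8B 9B.
U+7000: 3-byte form → E7 80 80.
Concatenated (20 bytes): F0 B3 88 8B E2 82 AD F3 8D B1 99 EB 82 B6 EF 8B 9B E7 80 80.

F0 B3 88 8B E2 82 AD F3 8D B1 99 EB 82 B6 EF 8B 9B E7 80 80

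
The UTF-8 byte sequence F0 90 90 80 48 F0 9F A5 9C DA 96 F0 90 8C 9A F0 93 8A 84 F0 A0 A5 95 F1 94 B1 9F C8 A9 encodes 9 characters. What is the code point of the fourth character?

U+0696

Offset 0: leading byte 0xF0 = 11110000 → 4-byte char #1 = F0 90 90 80.
Offset 4: leading byte 0x48 = 01001000 → 1-byte char #2 = 48.
Offset 5: leading byte 0xF0 = 11110000 → 4-byte char #3 = F0 9F A5 9C.
Offset 9: leading byte 0xDA = 11011010 → 2-byte char #4 = DA 96.
Leading byte 0xDA = 11011010 matches 110xxxxx → 2-byte sequence.
Byte 1: 0xDA = 11011010, payload 11010 (5 bits).
Byte 2: 0x96 = 10010110 (10xxxxxx ✓), payload 010110.
Concatenate: 11010010110 = 0x696 (11 bits → U+0696).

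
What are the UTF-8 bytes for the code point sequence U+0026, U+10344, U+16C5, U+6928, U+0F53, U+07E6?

26 F0 90 8D 84 E1 9B 85 E6 A4 A8 E0 BD 93 DF A6

U+0026: 1-byte form → 26.
U+10344: 4-byte form → F0 90 8D 84.
U+16C5: 3-byte form → E1 9B 85.
U+6928: 3-byte form → E6 A4 A8.
U+0F53: 3-byte form → E0 BD 93.
U+07E6: 2-byte form → DF A6.
Concatenated (16 bytes): 26 F0 90 8D 84 E1 9B 85 E6 A4 A8 E0 BD 93 DF A6.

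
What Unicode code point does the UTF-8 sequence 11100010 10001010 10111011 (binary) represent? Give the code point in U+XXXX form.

Leading byte 0xE2 = 11100010 matches 1110xxxx → 3-byte sequence.
Byte 1: 0xE2 = 11100010, payload 0010 (4 bits).
Byte 2: 0x8A = 10001010 (10xxxxxx ✓), payload 001010.
Byte 3: 0xBB = 10111011 (10xxxxxx ✓), payload 111011.
Concatenate: 0010001010111011 = 0x22BB (16 bits → U+22BB).

U+22BB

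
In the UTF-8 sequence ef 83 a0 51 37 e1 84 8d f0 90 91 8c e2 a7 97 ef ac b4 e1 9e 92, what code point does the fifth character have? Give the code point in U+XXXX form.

U+1044C

Offset 0: leading byte 0xEF = 11101111 → 3-byte char #1 = EF 83 A0.
Offset 3: leading byte 0x51 = 01010001 → 1-byte char #2 = 51.
Offset 4: leading byte 0x37 = 00110111 → 1-byte char #3 = 37.
Offset 5: leading byte 0xE1 = 11100001 → 3-byte char #4 = E1 84 8D.
Offset 8: leading byte 0xF0 = 11110000 → 4-byte char #5 = F0 90 91 8C.
Leading byte 0xF0 = 11110000 matches 11110xxx → 4-byte sequence.
Byte 1: 0xF0 = 11110000, payload 000 (3 bits).
Byte 2: 0x90 = 10010000 (10xxxxxx ✓), payload 010000.
Byte 3: 0x91 = 10010001 (10xxxxxx ✓), payload 010001.
Byte 4: 0x8C = 10001100 (10xxxxxx ✓), payload 001100.
Concatenate: 000010000010001001100 = 0x1044C (21 bits → U+1044C).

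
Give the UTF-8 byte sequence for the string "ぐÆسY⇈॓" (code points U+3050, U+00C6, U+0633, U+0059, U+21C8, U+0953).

E3 81 90 C3 86 D8 B3 59 E2 87 88 E0 A5 93

U+3050: 3-byte form → E3 81 90.
U+00C6: 2-byte form → C3 86.
U+0633: 2-byte form → D8 B3.
U+0059: 1-byte form → 59.
U+21C8: 3-byte form → E2 87 88.
U+0953: 3-byte form → E0 A5 93.
Concatenated (14 bytes): E3 81 90 C3 86 D8 B3 59 E2 87 88 E0 A5 93.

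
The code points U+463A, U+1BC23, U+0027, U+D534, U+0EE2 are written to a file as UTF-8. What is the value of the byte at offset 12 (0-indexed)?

0xBB

U+463A → 3-byte form E4 98 BA at offsets 0–2.
U+1BC23 → 4-byte form F0 9B B0 A3 at offsets 3–6.
U+0027 → 1-byte form 27 at offsets 7–7.
U+D534 → 3-byte form ED 94 B4 at offsets 8–10.
U+0EE2 → 3-byte form E0 BB A2 at offsets 11–13.
Offset 12 falls in char 5's range; it's byte 2 of E0 BB A2 = 0xBB.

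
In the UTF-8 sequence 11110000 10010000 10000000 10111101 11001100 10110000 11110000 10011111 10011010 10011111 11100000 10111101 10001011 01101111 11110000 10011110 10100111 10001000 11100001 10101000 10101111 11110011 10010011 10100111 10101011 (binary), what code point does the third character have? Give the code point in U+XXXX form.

Offset 0: leading byte 0xF0 = 11110000 → 4-byte char #1 = F0 90 80 BD.
Offset 4: leading byte 0xCC = 11001100 → 2-byte char #2 = CC B0.
Offset 6: leading byte 0xF0 = 11110000 → 4-byte char #3 = F0 9F 9A 9F.
Leading byte 0xF0 = 11110000 matches 11110xxx → 4-byte sequence.
Byte 1: 0xF0 = 11110000, payload 000 (3 bits).
Byte 2: 0x9F = 10011111 (10xxxxxx ✓), payload 011111.
Byte 3: 0x9A = 10011010 (10xxxxxx ✓), payload 011010.
Byte 4: 0x9F = 10011111 (10xxxxxx ✓), payload 011111.
Concatenate: 000011111011010011111 = 0x1F69F (21 bits → U+1F69F).

U+1F69F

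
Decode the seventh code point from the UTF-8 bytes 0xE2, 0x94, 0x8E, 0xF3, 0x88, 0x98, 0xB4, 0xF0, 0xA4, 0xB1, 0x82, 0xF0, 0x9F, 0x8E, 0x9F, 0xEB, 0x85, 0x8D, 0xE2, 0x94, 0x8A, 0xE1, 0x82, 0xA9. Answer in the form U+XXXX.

U+10A9

Offset 0: leading byte 0xE2 = 11100010 → 3-byte char #1 = E2 94 8E.
Offset 3: leading byte 0xF3 = 11110011 → 4-byte char #2 = F3 88 98 B4.
Offset 7: leading byte 0xF0 = 11110000 → 4-byte char #3 = F0 A4 B1 82.
Offset 11: leading byte 0xF0 = 11110000 → 4-byte char #4 = F0 9F 8E 9F.
Offset 15: leading byte 0xEB = 11101011 → 3-byte char #5 = EB 85 8D.
Offset 18: leading byte 0xE2 = 11100010 → 3-byte char #6 = E2 94 8A.
Offset 21: leading byte 0xE1 = 11100001 → 3-byte char #7 = E1 82 A9.
Leading byte 0xE1 = 11100001 matches 1110xxxx → 3-byte sequence.
Byte 1: 0xE1 = 11100001, payload 0001 (4 bits).
Byte 2: 0x82 = 10000010 (10xxxxxx ✓), payload 000010.
Byte 3: 0xA9 = 10101001 (10xxxxxx ✓), payload 101001.
Concatenate: 0001000010101001 = 0x10A9 (16 bits → U+10A9).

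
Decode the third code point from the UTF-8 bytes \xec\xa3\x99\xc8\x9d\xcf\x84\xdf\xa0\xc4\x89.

Offset 0: leading byte 0xEC = 11101100 → 3-byte char #1 = EC A3 99.
Offset 3: leading byte 0xC8 = 11001000 → 2-byte char #2 = C8 9D.
Offset 5: leading byte 0xCF = 11001111 → 2-byte char #3 = CF 84.
Leading byte 0xCF = 11001111 matches 110xxxxx → 2-byte sequence.
Byte 1: 0xCF = 11001111, payload 01111 (5 bits).
Byte 2: 0x84 = 10000100 (10xxxxxx ✓), payload 000100.
Concatenate: 01111000100 = 0x3C4 (11 bits → U+03C4).

U+03C4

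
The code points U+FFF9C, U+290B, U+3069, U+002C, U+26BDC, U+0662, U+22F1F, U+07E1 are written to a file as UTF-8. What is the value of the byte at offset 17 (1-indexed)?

1-indexed offset 17 is 0-indexed offset 16.
U+FFF9C → 4-byte form F3 BF BE 9C at offsets 0–3.
U+290B → 3-byte form E2 A4 8B at offsets 4–6.
U+3069 → 3-byte form E3 81 A9 at offsets 7–9.
U+002C → 1-byte form 2C at offsets 10–10.
U+26BDC → 4-byte form F0 A6 AF 9C at offsets 11–14.
U+0662 → 2-byte form D9 A2 at offsets 15–16.
Offset 16 falls in char 6's range; it's byte 2 of D9 A2 = 0xA2.

0xA2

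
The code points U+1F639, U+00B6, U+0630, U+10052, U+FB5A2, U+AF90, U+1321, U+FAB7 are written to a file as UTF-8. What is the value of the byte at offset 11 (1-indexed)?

0x81

1-indexed offset 11 is 0-indexed offset 10.
U+1F639 → 4-byte form F0 9F 98 B9 at offsets 0–3.
U+00B6 → 2-byte form C2 B6 at offsets 4–5.
U+0630 → 2-byte form D8 B0 at offsets 6–7.
U+10052 → 4-byte form F0 90 81 92 at offsets 8–11.
Offset 10 falls in char 4's range; it's byte 3 of F0 90 81 92 = 0x81.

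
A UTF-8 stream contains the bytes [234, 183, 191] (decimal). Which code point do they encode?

Leading byte 0xEA = 11101010 matches 1110xxxx → 3-byte sequence.
Byte 1: 0xEA = 11101010, payload 1010 (4 bits).
Byte 2: 0xB7 = 10110111 (10xxxxxx ✓), payload 110111.
Byte 3: 0xBF = 10111111 (10xxxxxx ✓), payload 111111.
Concatenate: 1010110111111111 = 0xADFF (16 bits → U+ADFF).

U+ADFF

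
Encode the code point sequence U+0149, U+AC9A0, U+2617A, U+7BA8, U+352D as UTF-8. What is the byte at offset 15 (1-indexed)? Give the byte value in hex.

0x94

1-indexed offset 15 is 0-indexed offset 14.
U+0149 → 2-byte form C5 89 at offsets 0–1.
U+AC9A0 → 4-byte form F2 AC A6 A0 at offsets 2–5.
U+2617A → 4-byte form F0 A6 85 BA at offsets 6–9.
U+7BA8 → 3-byte form E7 AE A8 at offsets 10–12.
U+352D → 3-byte form E3 94 AD at offsets 13–15.
Offset 14 falls in char 5's range; it's byte 2 of E3 94 AD = 0x94.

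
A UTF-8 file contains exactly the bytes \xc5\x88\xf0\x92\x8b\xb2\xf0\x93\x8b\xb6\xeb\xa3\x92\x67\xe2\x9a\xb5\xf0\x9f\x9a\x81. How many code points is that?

Byte at offset 0: 0xC5 = 11000101 → 2-byte char (#1). Advance 2.
Byte at offset 2: 0xF0 = 11110000 → 4-byte char (#2). Advance 4.
Byte at offset 6: 0xF0 = 11110000 → 4-byte char (#3). Advance 4.
Byte at offset 10: 0xEB = 11101011 → 3-byte char (#4). Advance 3.
Byte at offset 13: 0x67 = 01100111 → 1-byte char (#5). Advance 1.
Byte at offset 14: 0xE2 = 11100010 → 3-byte char (#6). Advance 3.
Byte at offset 17: 0xF0 = 11110000 → 4-byte char (#7). Advance 4.
Reached end at offset 21 after 7 code points.

7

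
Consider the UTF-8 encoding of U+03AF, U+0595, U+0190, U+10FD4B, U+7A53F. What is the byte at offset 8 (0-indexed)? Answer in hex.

0xB5

U+03AF → 2-byte form CE AF at offsets 0–1.
U+0595 → 2-byte form D6 95 at offsets 2–3.
U+0190 → 2-byte form C6 90 at offsets 4–5.
U+10FD4B → 4-byte form F4 8F B5 8B at offsets 6–9.
Offset 8 falls in char 4's range; it's byte 3 of F4 8F B5 8B = 0xB5.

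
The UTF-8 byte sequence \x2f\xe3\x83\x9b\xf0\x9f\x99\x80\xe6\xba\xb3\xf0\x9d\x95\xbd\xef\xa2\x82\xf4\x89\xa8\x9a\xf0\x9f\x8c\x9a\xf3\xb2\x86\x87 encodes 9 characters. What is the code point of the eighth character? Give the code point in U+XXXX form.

U+1F31A

Offset 0: leading byte 0x2F = 00101111 → 1-byte char #1 = 2F.
Offset 1: leading byte 0xE3 = 11100011 → 3-byte char #2 = E3 83 9B.
Offset 4: leading byte 0xF0 = 11110000 → 4-byte char #3 = F0 9F 99 80.
Offset 8: leading byte 0xE6 = 11100110 → 3-byte char #4 = E6 BA B3.
Offset 11: leading byte 0xF0 = 11110000 → 4-byte char #5 = F0 9D 95 BD.
Offset 15: leading byte 0xEF = 11101111 → 3-byte char #6 = EF A2 82.
Offset 18: leading byte 0xF4 = 11110100 → 4-byte char #7 = F4 89 A8 9A.
Offset 22: leading byte 0xF0 = 11110000 → 4-byte char #8 = F0 9F 8C 9A.
Leading byte 0xF0 = 11110000 matches 11110xxx → 4-byte sequence.
Byte 1: 0xF0 = 11110000, payload 000 (3 bits).
Byte 2: 0x9F = 10011111 (10xxxxxx ✓), payload 011111.
Byte 3: 0x8C = 10001100 (10xxxxxx ✓), payload 001100.
Byte 4: 0x9A = 10011010 (10xxxxxx ✓), payload 011010.
Concatenate: 000011111001100011010 = 0x1F31A (21 bits → U+1F31A).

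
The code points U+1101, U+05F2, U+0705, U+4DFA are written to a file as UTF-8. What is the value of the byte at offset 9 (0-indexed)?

U+1101 → 3-byte form E1 84 81 at offsets 0–2.
U+05F2 → 2-byte form D7 B2 at offsets 3–4.
U+0705 → 2-byte form DC 85 at offsets 5–6.
U+4DFA → 3-byte form E4 B7 BA at offsets 7–9.
Offset 9 falls in char 4's range; it's byte 3 of E4 B7 BA = 0xBA.

0xBA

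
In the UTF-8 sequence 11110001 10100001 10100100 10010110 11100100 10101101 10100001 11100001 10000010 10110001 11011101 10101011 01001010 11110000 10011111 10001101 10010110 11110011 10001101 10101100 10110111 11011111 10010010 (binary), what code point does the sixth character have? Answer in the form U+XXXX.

Offset 0: leading byte 0xF1 = 11110001 → 4-byte char #1 = F1 A1 A4 96.
Offset 4: leading byte 0xE4 = 11100100 → 3-byte char #2 = E4 AD A1.
Offset 7: leading byte 0xE1 = 11100001 → 3-byte char #3 = E1 82 B1.
Offset 10: leading byte 0xDD = 11011101 → 2-byte char #4 = DD AB.
Offset 12: leading byte 0x4A = 01001010 → 1-byte char #5 = 4A.
Offset 13: leading byte 0xF0 = 11110000 → 4-byte char #6 = F0 9F 8D 96.
Leading byte 0xF0 = 11110000 matches 11110xxx → 4-byte sequence.
Byte 1: 0xF0 = 11110000, payload 000 (3 bits).
Byte 2: 0x9F = 10011111 (10xxxxxx ✓), payload 011111.
Byte 3: 0x8D = 10001101 (10xxxxxx ✓), payload 001101.
Byte 4: 0x96 = 10010110 (10xxxxxx ✓), payload 010110.
Concatenate: 000011111001101010110 = 0x1F356 (21 bits → U+1F356).

U+1F356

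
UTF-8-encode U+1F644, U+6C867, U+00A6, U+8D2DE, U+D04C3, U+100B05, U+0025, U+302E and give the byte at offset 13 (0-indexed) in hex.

0x9E

U+1F644 → 4-byte form F0 9F 99 84 at offsets 0–3.
U+6C867 → 4-byte form F1 AC A1 A7 at offsets 4–7.
U+00A6 → 2-byte form C2 A6 at offsets 8–9.
U+8D2DE → 4-byte form F2 8D 8B 9E at offsets 10–13.
Offset 13 falls in char 4's range; it's byte 4 of F2 8D 8B 9E = 0x9E.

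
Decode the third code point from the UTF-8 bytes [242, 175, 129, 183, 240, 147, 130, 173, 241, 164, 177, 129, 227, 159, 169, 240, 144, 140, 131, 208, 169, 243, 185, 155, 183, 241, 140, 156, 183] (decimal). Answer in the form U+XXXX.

U+64C41

Offset 0: leading byte 0xF2 = 11110010 → 4-byte char #1 = F2 AF 81 B7.
Offset 4: leading byte 0xF0 = 11110000 → 4-byte char #2 = F0 93 82 AD.
Offset 8: leading byte 0xF1 = 11110001 → 4-byte char #3 = F1 A4 B1 81.
Leading byte 0xF1 = 11110001 matches 11110xxx → 4-byte sequence.
Byte 1: 0xF1 = 11110001, payload 001 (3 bits).
Byte 2: 0xA4 = 10100100 (10xxxxxx ✓), payload 100100.
Byte 3: 0xB1 = 10110001 (10xxxxxx ✓), payload 110001.
Byte 4: 0x81 = 10000001 (10xxxxxx ✓), payload 000001.
Concatenate: 001100100110001000001 = 0x64C41 (21 bits → U+64C41).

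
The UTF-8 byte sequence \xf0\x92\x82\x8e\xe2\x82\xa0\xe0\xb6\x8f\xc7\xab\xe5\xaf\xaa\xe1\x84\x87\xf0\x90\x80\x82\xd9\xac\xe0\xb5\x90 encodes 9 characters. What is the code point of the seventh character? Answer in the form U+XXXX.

Offset 0: leading byte 0xF0 = 11110000 → 4-byte char #1 = F0 92 82 8E.
Offset 4: leading byte 0xE2 = 11100010 → 3-byte char #2 = E2 82 A0.
Offset 7: leading byte 0xE0 = 11100000 → 3-byte char #3 = E0 B6 8F.
Offset 10: leading byte 0xC7 = 11000111 → 2-byte char #4 = C7 AB.
Offset 12: leading byte 0xE5 = 11100101 → 3-byte char #5 = E5 AF AA.
Offset 15: leading byte 0xE1 = 11100001 → 3-byte char #6 = E1 84 87.
Offset 18: leading byte 0xF0 = 11110000 → 4-byte char #7 = F0 90 80 82.
Leading byte 0xF0 = 11110000 matches 11110xxx → 4-byte sequence.
Byte 1: 0xF0 = 11110000, payload 000 (3 bits).
Byte 2: 0x90 = 10010000 (10xxxxxx ✓), payload 010000.
Byte 3: 0x80 = 10000000 (10xxxxxx ✓), payload 000000.
Byte 4: 0x82 = 10000010 (10xxxxxx ✓), payload 000010.
Concatenate: 000010000000000000010 = 0x10002 (21 bits → U+10002).

U+10002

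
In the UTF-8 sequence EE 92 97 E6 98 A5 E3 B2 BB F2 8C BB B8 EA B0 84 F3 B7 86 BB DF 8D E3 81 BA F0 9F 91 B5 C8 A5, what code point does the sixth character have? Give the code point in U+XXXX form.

U+F71BB

Offset 0: leading byte 0xEE = 11101110 → 3-byte char #1 = EE 92 97.
Offset 3: leading byte 0xE6 = 11100110 → 3-byte char #2 = E6 98 A5.
Offset 6: leading byte 0xE3 = 11100011 → 3-byte char #3 = E3 B2 BB.
Offset 9: leading byte 0xF2 = 11110010 → 4-byte char #4 = F2 8C BB B8.
Offset 13: leading byte 0xEA = 11101010 → 3-byte char #5 = EA B0 84.
Offset 16: leading byte 0xF3 = 11110011 → 4-byte char #6 = F3 B7 86 BB.
Leading byte 0xF3 = 11110011 matches 11110xxx → 4-byte sequence.
Byte 1: 0xF3 = 11110011, payload 011 (3 bits).
Byte 2: 0xB7 = 10110111 (10xxxxxx ✓), payload 110111.
Byte 3: 0x86 = 10000110 (10xxxxxx ✓), payload 000110.
Byte 4: 0xBB = 10111011 (10xxxxxx ✓), payload 111011.
Concatenate: 011110111000110111011 = 0xF71BB (21 bits → U+F71BB).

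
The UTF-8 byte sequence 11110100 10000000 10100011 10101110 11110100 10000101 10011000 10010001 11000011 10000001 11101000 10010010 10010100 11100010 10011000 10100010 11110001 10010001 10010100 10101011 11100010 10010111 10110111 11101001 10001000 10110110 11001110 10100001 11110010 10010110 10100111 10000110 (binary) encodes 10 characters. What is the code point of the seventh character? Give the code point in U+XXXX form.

Offset 0: leading byte 0xF4 = 11110100 → 4-byte char #1 = F4 80 A3 AE.
Offset 4: leading byte 0xF4 = 11110100 → 4-byte char #2 = F4 85 98 91.
Offset 8: leading byte 0xC3 = 11000011 → 2-byte char #3 = C3 81.
Offset 10: leading byte 0xE8 = 11101000 → 3-byte char #4 = E8 92 94.
Offset 13: leading byte 0xE2 = 11100010 → 3-byte char #5 = E2 98 A2.
Offset 16: leading byte 0xF1 = 11110001 → 4-byte char #6 = F1 91 94 AB.
Offset 20: leading byte 0xE2 = 11100010 → 3-byte char #7 = E2 97 B7.
Leading byte 0xE2 = 11100010 matches 1110xxxx → 3-byte sequence.
Byte 1: 0xE2 = 11100010, payload 0010 (4 bits).
Byte 2: 0x97 = 10010111 (10xxxxxx ✓), payload 010111.
Byte 3: 0xB7 = 10110111 (10xxxxxx ✓), payload 110111.
Concatenate: 0010010111110111 = 0x25F7 (16 bits → U+25F7).

U+25F7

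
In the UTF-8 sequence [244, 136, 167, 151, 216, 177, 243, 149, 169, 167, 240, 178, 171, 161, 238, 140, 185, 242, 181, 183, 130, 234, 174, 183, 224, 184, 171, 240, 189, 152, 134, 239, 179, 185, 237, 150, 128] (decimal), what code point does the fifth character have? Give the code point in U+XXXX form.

U+E339

Offset 0: leading byte 0xF4 = 11110100 → 4-byte char #1 = F4 88 A7 97.
Offset 4: leading byte 0xD8 = 11011000 → 2-byte char #2 = D8 B1.
Offset 6: leading byte 0xF3 = 11110011 → 4-byte char #3 = F3 95 A9 A7.
Offset 10: leading byte 0xF0 = 11110000 → 4-byte char #4 = F0 B2 AB A1.
Offset 14: leading byte 0xEE = 11101110 → 3-byte char #5 = EE 8C B9.
Leading byte 0xEE = 11101110 matches 1110xxxx → 3-byte sequence.
Byte 1: 0xEE = 11101110, payload 1110 (4 bits).
Byte 2: 0x8C = 10001100 (10xxxxxx ✓), payload 001100.
Byte 3: 0xB9 = 10111001 (10xxxxxx ✓), payload 111001.
Concatenate: 1110001100111001 = 0xE339 (16 bits → U+E339).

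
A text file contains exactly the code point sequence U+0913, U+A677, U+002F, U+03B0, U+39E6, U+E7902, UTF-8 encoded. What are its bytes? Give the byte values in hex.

E0 A4 93 EA 99 B7 2F CE B0 E3 A7 A6 F3 A7 A4 82

U+0913: 3-byte form → E0 A4 93.
U+A677: 3-byte form → EA 99 B7.
U+002F: 1-byte form → 2F.
U+03B0: 2-byte form → CE B0.
U+39E6: 3-byte form → E3 A7 A6.
U+E7902: 4-byte form → F3 A7 A4 82.
Concatenated (16 bytes): E0 A4 93 EA 99 B7 2F CE B0 E3 A7 A6 F3 A7 A4 82.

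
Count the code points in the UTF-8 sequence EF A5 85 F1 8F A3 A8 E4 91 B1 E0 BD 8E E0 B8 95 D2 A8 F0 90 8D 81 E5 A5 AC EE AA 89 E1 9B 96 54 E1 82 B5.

12

Byte at offset 0: 0xEF = 11101111 → 3-byte char (#1). Advance 3.
Byte at offset 3: 0xF1 = 11110001 → 4-byte char (#2). Advance 4.
Byte at offset 7: 0xE4 = 11100100 → 3-byte char (#3). Advance 3.
Byte at offset 10: 0xE0 = 11100000 → 3-byte char (#4). Advance 3.
Byte at offset 13: 0xE0 = 11100000 → 3-byte char (#5). Advance 3.
Byte at offset 16: 0xD2 = 11010010 → 2-byte char (#6). Advance 2.
Byte at offset 18: 0xF0 = 11110000 → 4-byte char (#7). Advance 4.
Byte at offset 22: 0xE5 = 11100101 → 3-byte char (#8). Advance 3.
Byte at offset 25: 0xEE = 11101110 → 3-byte char (#9). Advance 3.
Byte at offset 28: 0xE1 = 11100001 → 3-byte char (#10). Advance 3.
Byte at offset 31: 0x54 = 01010100 → 1-byte char (#11). Advance 1.
Byte at offset 32: 0xE1 = 11100001 → 3-byte char (#12). Advance 3.
Reached end at offset 35 after 12 code points.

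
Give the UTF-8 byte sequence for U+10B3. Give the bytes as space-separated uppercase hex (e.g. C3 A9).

U+10B3 = 0x10B3 = 4275 decimal. In range U+0800–U+FFFF → 3-byte form: 1110xxxx 10xxxxxx 10xxxxxx.
Binary (16 bits): 0001000010110011.
Split 4+6+6: 0001 | 000010 | 110011.
Byte 1: 11100001 = 0xE1.
Byte 2: 10000010 = 0x82.
Byte 3: 10110011 = 0xB3.

E1 82 B3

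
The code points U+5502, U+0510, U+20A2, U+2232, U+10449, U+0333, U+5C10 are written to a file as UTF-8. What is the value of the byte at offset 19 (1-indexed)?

0xB0

1-indexed offset 19 is 0-indexed offset 18.
U+5502 → 3-byte form E5 94 82 at offsets 0–2.
U+0510 → 2-byte form D4 90 at offsets 3–4.
U+20A2 → 3-byte form E2 82 A2 at offsets 5–7.
U+2232 → 3-byte form E2 88 B2 at offsets 8–10.
U+10449 → 4-byte form F0 90 91 89 at offsets 11–14.
U+0333 → 2-byte form CC B3 at offsets 15–16.
U+5C10 → 3-byte form E5 B0 90 at offsets 17–19.
Offset 18 falls in char 7's range; it's byte 2 of E5 B0 90 = 0xB0.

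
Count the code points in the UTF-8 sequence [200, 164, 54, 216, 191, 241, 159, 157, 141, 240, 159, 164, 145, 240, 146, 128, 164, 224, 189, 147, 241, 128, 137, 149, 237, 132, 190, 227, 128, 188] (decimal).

Byte at offset 0: 0xC8 = 11001000 → 2-byte char (#1). Advance 2.
Byte at offset 2: 0x36 = 00110110 → 1-byte char (#2). Advance 1.
Byte at offset 3: 0xD8 = 11011000 → 2-byte char (#3). Advance 2.
Byte at offset 5: 0xF1 = 11110001 → 4-byte char (#4). Advance 4.
Byte at offset 9: 0xF0 = 11110000 → 4-byte char (#5). Advance 4.
Byte at offset 13: 0xF0 = 11110000 → 4-byte char (#6). Advance 4.
Byte at offset 17: 0xE0 = 11100000 → 3-byte char (#7). Advance 3.
Byte at offset 20: 0xF1 = 11110001 → 4-byte char (#8). Advance 4.
Byte at offset 24: 0xED = 11101101 → 3-byte char (#9). Advance 3.
Byte at offset 27: 0xE3 = 11100011 → 3-byte char (#10). Advance 3.
Reached end at offset 30 after 10 code points.

10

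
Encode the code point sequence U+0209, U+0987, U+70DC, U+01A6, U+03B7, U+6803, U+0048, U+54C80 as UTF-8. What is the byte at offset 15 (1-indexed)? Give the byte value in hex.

0x83

1-indexed offset 15 is 0-indexed offset 14.
U+0209 → 2-byte form C8 89 at offsets 0–1.
U+0987 → 3-byte form E0 A6 87 at offsets 2–4.
U+70DC → 3-byte form E7 83 9C at offsets 5–7.
U+01A6 → 2-byte form C6 A6 at offsets 8–9.
U+03B7 → 2-byte form CE B7 at offsets 10–11.
U+6803 → 3-byte form E6 A0 83 at offsets 12–14.
Offset 14 falls in char 6's range; it's byte 3 of E6 A0 83 = 0x83.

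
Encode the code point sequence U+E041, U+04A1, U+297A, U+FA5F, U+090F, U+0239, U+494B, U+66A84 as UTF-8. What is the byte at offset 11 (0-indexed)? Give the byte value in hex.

U+E041 → 3-byte form EE 81 81 at offsets 0–2.
U+04A1 → 2-byte form D2 A1 at offsets 3–4.
U+297A → 3-byte form E2 A5 BA at offsets 5–7.
U+FA5F → 3-byte form EF A9 9F at offsets 8–10.
U+090F → 3-byte form E0 A4 8F at offsets 11–13.
Offset 11 falls in char 5's range; it's byte 1 of E0 A4 8F = 0xE0.

0xE0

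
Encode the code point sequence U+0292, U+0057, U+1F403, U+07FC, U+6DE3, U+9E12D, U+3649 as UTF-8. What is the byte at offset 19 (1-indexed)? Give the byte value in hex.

1-indexed offset 19 is 0-indexed offset 18.
U+0292 → 2-byte form CA 92 at offsets 0–1.
U+0057 → 1-byte form 57 at offsets 2–2.
U+1F403 → 4-byte form F0 9F 90 83 at offsets 3–6.
U+07FC → 2-byte form DF BC at offsets 7–8.
U+6DE3 → 3-byte form E6 B7 A3 at offsets 9–11.
U+9E12D → 4-byte form F2 9E 84 AD at offsets 12–15.
U+3649 → 3-byte form E3 99 89 at offsets 16–18.
Offset 18 falls in char 7's range; it's byte 3 of E3 99 89 = 0x89.

0x89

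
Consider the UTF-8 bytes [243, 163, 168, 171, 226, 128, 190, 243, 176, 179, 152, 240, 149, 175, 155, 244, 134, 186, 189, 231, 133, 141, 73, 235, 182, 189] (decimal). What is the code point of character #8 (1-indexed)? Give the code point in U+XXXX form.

Offset 0: leading byte 0xF3 = 11110011 → 4-byte char #1 = F3 A3 A8 AB.
Offset 4: leading byte 0xE2 = 11100010 → 3-byte char #2 = E2 80 BE.
Offset 7: leading byte 0xF3 = 11110011 → 4-byte char #3 = F3 B0 B3 98.
Offset 11: leading byte 0xF0 = 11110000 → 4-byte char #4 = F0 95 AF 9B.
Offset 15: leading byte 0xF4 = 11110100 → 4-byte char #5 = F4 86 BA BD.
Offset 19: leading byte 0xE7 = 11100111 → 3-byte char #6 = E7 85 8D.
Offset 22: leading byte 0x49 = 01001001 → 1-byte char #7 = 49.
Offset 23: leading byte 0xEB = 11101011 → 3-byte char #8 = EB B6 BD.
Leading byte 0xEB = 11101011 matches 1110xxxx → 3-byte sequence.
Byte 1: 0xEB = 11101011, payload 1011 (4 bits).
Byte 2: 0xB6 = 10110110 (10xxxxxx ✓), payload 110110.
Byte 3: 0xBD = 10111101 (10xxxxxx ✓), payload 111101.
Concatenate: 1011110110111101 = 0xBDBD (16 bits → U+BDBD).

U+BDBD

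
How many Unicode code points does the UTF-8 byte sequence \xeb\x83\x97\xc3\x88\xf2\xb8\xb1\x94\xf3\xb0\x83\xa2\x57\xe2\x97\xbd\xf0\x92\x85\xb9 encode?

7

Byte at offset 0: 0xEB = 11101011 → 3-byte char (#1). Advance 3.
Byte at offset 3: 0xC3 = 11000011 → 2-byte char (#2). Advance 2.
Byte at offset 5: 0xF2 = 11110010 → 4-byte char (#3). Advance 4.
Byte at offset 9: 0xF3 = 11110011 → 4-byte char (#4). Advance 4.
Byte at offset 13: 0x57 = 01010111 → 1-byte char (#5). Advance 1.
Byte at offset 14: 0xE2 = 11100010 → 3-byte char (#6). Advance 3.
Byte at offset 17: 0xF0 = 11110000 → 4-byte char (#7). Advance 4.
Reached end at offset 21 after 7 code points.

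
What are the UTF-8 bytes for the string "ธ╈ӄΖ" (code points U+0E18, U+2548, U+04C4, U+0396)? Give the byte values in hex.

U+0E18: 3-byte form → E0 B8 98.
U+2548: 3-byte form → E2 95 88.
U+04C4: 2-byte form → D3 84.
U+0396: 2-byte form → CE 96.
Concatenated (10 bytes): E0 B8 98 E2 95 88 D3 84 CE 96.

E0 B8 98 E2 95 88 D3 84 CE 96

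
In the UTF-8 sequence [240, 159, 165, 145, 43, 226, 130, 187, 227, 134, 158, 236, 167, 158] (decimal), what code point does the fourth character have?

Offset 0: leading byte 0xF0 = 11110000 → 4-byte char #1 = F0 9F A5 91.
Offset 4: leading byte 0x2B = 00101011 → 1-byte char #2 = 2B.
Offset 5: leading byte 0xE2 = 11100010 → 3-byte char #3 = E2 82 BB.
Offset 8: leading byte 0xE3 = 11100011 → 3-byte char #4 = E3 86 9E.
Leading byte 0xE3 = 11100011 matches 1110xxxx → 3-byte sequence.
Byte 1: 0xE3 = 11100011, payload 0011 (4 bits).
Byte 2: 0x86 = 10000110 (10xxxxxx ✓), payload 000110.
Byte 3: 0x9E = 10011110 (10xxxxxx ✓), payload 011110.
Concatenate: 0011000110011110 = 0x319E (16 bits → U+319E).

U+319E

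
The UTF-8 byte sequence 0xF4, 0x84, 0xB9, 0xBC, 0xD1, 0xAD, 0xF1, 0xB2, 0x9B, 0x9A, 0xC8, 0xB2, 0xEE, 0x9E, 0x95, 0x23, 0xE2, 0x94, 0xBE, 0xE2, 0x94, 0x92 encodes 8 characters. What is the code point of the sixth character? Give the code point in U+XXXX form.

Offset 0: leading byte 0xF4 = 11110100 → 4-byte char #1 = F4 84 B9 BC.
Offset 4: leading byte 0xD1 = 11010001 → 2-byte char #2 = D1 AD.
Offset 6: leading byte 0xF1 = 11110001 → 4-byte char #3 = F1 B2 9B 9A.
Offset 10: leading byte 0xC8 = 11001000 → 2-byte char #4 = C8 B2.
Offset 12: leading byte 0xEE = 11101110 → 3-byte char #5 = EE 9E 95.
Offset 15: leading byte 0x23 = 00100011 → 1-byte char #6 = 23.
Leading byte 0x23 = 00100011 matches 0xxxxxxx → 1-byte sequence.
Byte 1: 0x23 = 00100011, payload 0100011 (7 bits).
Concatenate: 0100011 = 0x23 (7 bits → U+0023).

U+0023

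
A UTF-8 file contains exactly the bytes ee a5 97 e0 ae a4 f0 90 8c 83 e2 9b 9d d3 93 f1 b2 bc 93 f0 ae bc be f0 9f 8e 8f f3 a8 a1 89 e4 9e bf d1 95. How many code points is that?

Byte at offset 0: 0xEE = 11101110 → 3-byte char (#1). Advance 3.
Byte at offset 3: 0xE0 = 11100000 → 3-byte char (#2). Advance 3.
Byte at offset 6: 0xF0 = 11110000 → 4-byte char (#3). Advance 4.
Byte at offset 10: 0xE2 = 11100010 → 3-byte char (#4). Advance 3.
Byte at offset 13: 0xD3 = 11010011 → 2-byte char (#5). Advance 2.
Byte at offset 15: 0xF1 = 11110001 → 4-byte char (#6). Advance 4.
Byte at offset 19: 0xF0 = 11110000 → 4-byte char (#7). Advance 4.
Byte at offset 23: 0xF0 = 11110000 → 4-byte char (#8). Advance 4.
Byte at offset 27: 0xF3 = 11110011 → 4-byte char (#9). Advance 4.
Byte at offset 31: 0xE4 = 11100100 → 3-byte char (#10). Advance 3.
Byte at offset 34: 0xD1 = 11010001 → 2-byte char (#11). Advance 2.
Reached end at offset 36 after 11 code points.

11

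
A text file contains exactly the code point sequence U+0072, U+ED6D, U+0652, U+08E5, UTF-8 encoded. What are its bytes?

U+0072: 1-byte form → 72.
U+ED6D: 3-byte form → EE B5 AD.
U+0652: 2-byte form → D9 92.
U+08E5: 3-byte form → E0 A3 A5.
Concatenated (9 bytes): 72 EE B5 AD D9 92 E0 A3 A5.

72 EE B5 AD D9 92 E0 A3 A5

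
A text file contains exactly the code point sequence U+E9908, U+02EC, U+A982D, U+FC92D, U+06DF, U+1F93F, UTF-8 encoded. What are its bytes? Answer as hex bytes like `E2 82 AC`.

F3 A9 A4 88 CB AC F2 A9 A0 AD F3 BC A4 AD DB 9F F0 9F A4 BF

U+E9908: 4-byte form → F3 A9 A4 88.
U+02EC: 2-byte form → CB AC.
U+A982D: 4-byte form → F2 A9 A0 AD.
U+FC92D: 4-byte form → F3 BC A4 AD.
U+06DF: 2-byte form → DB 9F.
U+1F93F: 4-byte form → F0 9F A4 BF.
Concatenated (20 bytes): F3 A9 A4 88 CB AC F2 A9 A0 AD F3 BC A4 AD DB 9F F0 9F A4 BF.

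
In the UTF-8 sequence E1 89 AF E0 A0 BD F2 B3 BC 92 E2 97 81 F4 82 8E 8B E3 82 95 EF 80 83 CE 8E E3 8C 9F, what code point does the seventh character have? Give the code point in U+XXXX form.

Offset 0: leading byte 0xE1 = 11100001 → 3-byte char #1 = E1 89 AF.
Offset 3: leading byte 0xE0 = 11100000 → 3-byte char #2 = E0 A0 BD.
Offset 6: leading byte 0xF2 = 11110010 → 4-byte char #3 = F2 B3 BC 92.
Offset 10: leading byte 0xE2 = 11100010 → 3-byte char #4 = E2 97 81.
Offset 13: leading byte 0xF4 = 11110100 → 4-byte char #5 = F4 82 8E 8B.
Offset 17: leading byte 0xE3 = 11100011 → 3-byte char #6 = E3 82 95.
Offset 20: leading byte 0xEF = 11101111 → 3-byte char #7 = EF 80 83.
Leading byte 0xEF = 11101111 matches 1110xxxx → 3-byte sequence.
Byte 1: 0xEF = 11101111, payload 1111 (4 bits).
Byte 2: 0x80 = 10000000 (10xxxxxx ✓), payload 000000.
Byte 3: 0x83 = 10000011 (10xxxxxx ✓), payload 000011.
Concatenate: 1111000000000011 = 0xF003 (16 bits → U+F003).

U+F003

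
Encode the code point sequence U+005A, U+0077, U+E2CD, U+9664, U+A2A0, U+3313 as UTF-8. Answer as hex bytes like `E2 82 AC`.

U+005A: 1-byte form → 5A.
U+0077: 1-byte form → 77.
U+E2CD: 3-byte form → EE 8B 8D.
U+9664: 3-byte form → E9 99 A4.
U+A2A0: 3-byte form → EA 8A A0.
U+3313: 3-byte form → E3 8C 93.
Concatenated (14 bytes): 5A 77 EE 8B 8D E9 99 A4 EA 8A A0 E3 8C 93.

5A 77 EE 8B 8D E9 99 A4 EA 8A A0 E3 8C 93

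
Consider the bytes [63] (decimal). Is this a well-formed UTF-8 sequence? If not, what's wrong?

valid

Leading byte 0x3F = 00111111 → 1-byte form.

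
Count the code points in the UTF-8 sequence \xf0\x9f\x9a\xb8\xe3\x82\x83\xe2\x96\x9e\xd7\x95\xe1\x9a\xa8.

Byte at offset 0: 0xF0 = 11110000 → 4-byte char (#1). Advance 4.
Byte at offset 4: 0xE3 = 11100011 → 3-byte char (#2). Advance 3.
Byte at offset 7: 0xE2 = 11100010 → 3-byte char (#3). Advance 3.
Byte at offset 10: 0xD7 = 11010111 → 2-byte char (#4). Advance 2.
Byte at offset 12: 0xE1 = 11100001 → 3-byte char (#5). Advance 3.
Reached end at offset 15 after 5 code points.

5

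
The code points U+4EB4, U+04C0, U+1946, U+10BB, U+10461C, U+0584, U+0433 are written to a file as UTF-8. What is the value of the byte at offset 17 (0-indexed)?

U+4EB4 → 3-byte form E4 BA B4 at offsets 0–2.
U+04C0 → 2-byte form D3 80 at offsets 3–4.
U+1946 → 3-byte form E1 A5 86 at offsets 5–7.
U+10BB → 3-byte form E1 82 BB at offsets 8–10.
U+10461C → 4-byte form F4 84 98 9C at offsets 11–14.
U+0584 → 2-byte form D6 84 at offsets 15–16.
U+0433 → 2-byte form D0 B3 at offsets 17–18.
Offset 17 falls in char 7's range; it's byte 1 of D0 B3 = 0xD0.

0xD0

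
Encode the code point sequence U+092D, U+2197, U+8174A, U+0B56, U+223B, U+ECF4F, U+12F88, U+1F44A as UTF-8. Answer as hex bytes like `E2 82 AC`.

U+092D: 3-byte form → E0 A4 AD.
U+2197: 3-byte form → E2 86 97.
U+8174A: 4-byte form → F2 81 9D 8A.
U+0B56: 3-byte form → E0 AD 96.
U+223B: 3-byte form → E2 88 BB.
U+ECF4F: 4-byte form → F3 AC BD 8F.
U+12F88: 4-byte form → F0 92 BE 88.
U+1F44A: 4-byte form → F0 9F 91 8A.
Concatenated (28 bytes): E0 A4 AD E2 86 97 F2 81 9D 8A E0 AD 96 E2 88 BB F3 AC BD 8F F0 92 BE 88 F0 9F 91 8A.

E0 A4 AD E2 86 97 F2 81 9D 8A E0 AD 96 E2 88 BB F3 AC BD 8F F0 92 BE 88 F0 9F 91 8A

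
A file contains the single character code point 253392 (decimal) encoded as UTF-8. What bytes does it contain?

F0 BD B7 90

U+3DDD0 = 0x3DDD0 = 253392 decimal. In range U+10000–U+10FFFF → 4-byte form: 11110xxx 10xxxxxx 10xxxxxx 10xxxxxx.
Binary (21 bits): 000111101110111010000.
Split 3+6+6+6: 000 | 111101 | 110111 | 010000.
Byte 1: 11110000 = 0xF0.
Byte 2: 10111101 = 0xBD.
Byte 3: 10110111 = 0xB7.
Byte 4: 10010000 = 0x90.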